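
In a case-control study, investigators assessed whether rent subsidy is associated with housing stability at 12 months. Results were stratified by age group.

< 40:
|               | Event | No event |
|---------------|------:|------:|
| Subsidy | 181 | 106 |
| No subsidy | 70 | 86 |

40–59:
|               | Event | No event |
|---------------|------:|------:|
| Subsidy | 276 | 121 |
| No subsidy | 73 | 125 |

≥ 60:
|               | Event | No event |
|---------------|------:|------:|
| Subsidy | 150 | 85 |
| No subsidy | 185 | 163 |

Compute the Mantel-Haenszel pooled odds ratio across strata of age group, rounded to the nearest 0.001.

2.306

OR_MH = Σ(aᵢdᵢ/nᵢ) / Σ(bᵢcᵢ/nᵢ), where nᵢ is the stratum total.
Stratum 1 (< 40): n = 443; a·d/n = 181·86/443 = 35.1377; b·c/n = 106·70/443 = 16.7494
Stratum 2 (40–59): n = 595; a·d/n = 276·125/595 = 57.9832; b·c/n = 121·73/595 = 14.8454
Stratum 3 (≥ 60): n = 583; a·d/n = 150·163/583 = 41.9383; b·c/n = 85·185/583 = 26.9726
OR_MH = (35.1377 + 57.9832 + 41.9383) / (16.7494 + 14.8454 + 26.9726) = 135.0591 / 58.5674 = 2.30605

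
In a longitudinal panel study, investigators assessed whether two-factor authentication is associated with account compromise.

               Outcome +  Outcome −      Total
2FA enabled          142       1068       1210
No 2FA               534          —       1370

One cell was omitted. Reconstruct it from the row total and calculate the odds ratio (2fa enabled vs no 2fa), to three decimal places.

0.208

The missing cell is in the unexposed row: 1370 − 534 = 836.
So a = 142, b = 1068, c = 534, d = 836.
OR = (a·d)/(b·c) = (142 × 836) / (1068 × 534) = 118712 / 570312 = 0.20815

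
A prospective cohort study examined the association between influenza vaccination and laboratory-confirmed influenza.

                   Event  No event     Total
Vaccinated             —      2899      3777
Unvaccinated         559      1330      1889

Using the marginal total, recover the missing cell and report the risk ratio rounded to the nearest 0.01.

The missing cell is in the exposed row: 3777 − 2899 = 878.
So a = 878, b = 2899, c = 559, d = 1330.
RR = [a/(a+b)] / [c/(c+d)] = (878/3777) / (559/1889) = 0.23246/0.29592 = 0.78554

0.79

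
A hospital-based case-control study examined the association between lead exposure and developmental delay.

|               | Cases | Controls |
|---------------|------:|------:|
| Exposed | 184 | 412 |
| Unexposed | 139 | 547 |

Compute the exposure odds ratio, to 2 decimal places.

Cells: a = 184, b = 412, c = 139, d = 547.
OR = (a·d)/(b·c) = (184 × 547) / (412 × 139) = 100648 / 57268 = 1.75749
The odds of developmental delay are about 1.76 times as high in the exposed group.

1.76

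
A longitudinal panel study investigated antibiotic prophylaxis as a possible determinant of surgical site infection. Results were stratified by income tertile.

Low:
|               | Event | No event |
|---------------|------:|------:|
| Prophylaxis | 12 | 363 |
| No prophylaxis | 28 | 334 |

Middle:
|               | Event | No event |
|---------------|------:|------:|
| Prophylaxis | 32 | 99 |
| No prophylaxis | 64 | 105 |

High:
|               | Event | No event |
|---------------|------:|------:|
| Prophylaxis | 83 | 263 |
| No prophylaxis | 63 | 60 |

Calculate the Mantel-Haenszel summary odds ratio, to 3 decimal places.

0.388

OR_MH = Σ(aᵢdᵢ/nᵢ) / Σ(bᵢcᵢ/nᵢ), where nᵢ is the stratum total.
Stratum 1 (Low): n = 737; a·d/n = 12·334/737 = 5.4383; b·c/n = 363·28/737 = 13.7910
Stratum 2 (Middle): n = 300; a·d/n = 32·105/300 = 11.2000; b·c/n = 99·64/300 = 21.1200
Stratum 3 (High): n = 469; a·d/n = 83·60/469 = 10.6183; b·c/n = 263·63/469 = 35.3284
OR_MH = (5.4383 + 11.2000 + 10.6183) / (13.7910 + 21.1200 + 35.3284) = 27.2566 / 70.2394 = 0.38805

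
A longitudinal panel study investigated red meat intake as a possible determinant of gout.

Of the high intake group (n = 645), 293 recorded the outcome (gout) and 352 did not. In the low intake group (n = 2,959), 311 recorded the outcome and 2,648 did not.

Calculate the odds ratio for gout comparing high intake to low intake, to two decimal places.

From the description: a = 293, b = 352, c = 311, d = 2648.
OR = (a·d)/(b·c) = (293 × 2648) / (352 × 311) = 775864 / 109472 = 7.08733
The odds of gout are about 7.09 times as high in the high intake group.

7.09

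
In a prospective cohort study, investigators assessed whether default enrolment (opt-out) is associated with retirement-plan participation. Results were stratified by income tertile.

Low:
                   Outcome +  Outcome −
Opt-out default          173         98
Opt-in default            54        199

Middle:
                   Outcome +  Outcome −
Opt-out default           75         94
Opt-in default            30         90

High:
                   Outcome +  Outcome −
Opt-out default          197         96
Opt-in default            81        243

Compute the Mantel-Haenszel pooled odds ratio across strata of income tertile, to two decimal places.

OR_MH = Σ(aᵢdᵢ/nᵢ) / Σ(bᵢcᵢ/nᵢ), where nᵢ is the stratum total.
Stratum 1 (Low): n = 524; a·d/n = 173·199/524 = 65.7004; b·c/n = 98·54/524 = 10.0992
Stratum 2 (Middle): n = 289; a·d/n = 75·90/289 = 23.3564; b·c/n = 94·30/289 = 9.7578
Stratum 3 (High): n = 617; a·d/n = 197·243/617 = 77.5867; b·c/n = 96·81/617 = 12.6029
OR_MH = (65.7004 + 23.3564 + 77.5867) / (10.0992 + 9.7578 + 12.6029) = 166.6435 / 32.4599 = 5.13382

5.13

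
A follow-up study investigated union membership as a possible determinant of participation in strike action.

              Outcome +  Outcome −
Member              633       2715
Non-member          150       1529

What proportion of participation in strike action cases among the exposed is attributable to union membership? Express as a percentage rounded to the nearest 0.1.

52.7

Cells: a = 633, b = 2715, c = 150, d = 1529.
Risk in exposed = 633/3348 = 0.18907; risk in unexposed = 150/1679 = 0.08934.
RR = 0.18907/0.08934 = 2.11630
AR% = (RR − 1)/RR × 100 = (2.11630 − 1)/2.11630 × 100 = 52.7478%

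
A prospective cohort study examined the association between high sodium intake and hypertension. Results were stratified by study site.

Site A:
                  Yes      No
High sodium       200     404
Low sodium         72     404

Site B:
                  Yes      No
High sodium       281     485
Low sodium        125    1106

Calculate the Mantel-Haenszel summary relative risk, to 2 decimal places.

2.96

RR_MH = Σ(aᵢ·n₀ᵢ/nᵢ) / Σ(cᵢ·n₁ᵢ/nᵢ), with n₁ᵢ = aᵢ+bᵢ (exposed), n₀ᵢ = cᵢ+dᵢ (unexposed), nᵢ = n₁ᵢ+n₀ᵢ.
Stratum 1 (Site A): n₁ = 604, n₀ = 476, n = 1080; a·n₀/n = 200·476/1080 = 88.1481; c·n₁/n = 72·604/1080 = 40.2667
Stratum 2 (Site B): n₁ = 766, n₀ = 1231, n = 1997; a·n₀/n = 281·1231/1997 = 173.2153; c·n₁/n = 125·766/1997 = 47.9469
RR_MH = (88.1481 + 173.2153) / (40.2667 + 47.9469) = 261.3635 / 88.2136 = 2.96285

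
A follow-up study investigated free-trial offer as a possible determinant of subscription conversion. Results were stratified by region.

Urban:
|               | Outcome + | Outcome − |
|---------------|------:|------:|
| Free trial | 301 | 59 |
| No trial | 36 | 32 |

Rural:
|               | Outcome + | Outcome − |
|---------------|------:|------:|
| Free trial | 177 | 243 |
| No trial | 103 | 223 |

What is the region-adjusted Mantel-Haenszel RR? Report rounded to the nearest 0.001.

1.418

RR_MH = Σ(aᵢ·n₀ᵢ/nᵢ) / Σ(cᵢ·n₁ᵢ/nᵢ), with n₁ᵢ = aᵢ+bᵢ (exposed), n₀ᵢ = cᵢ+dᵢ (unexposed), nᵢ = n₁ᵢ+n₀ᵢ.
Stratum 1 (Urban): n₁ = 360, n₀ = 68, n = 428; a·n₀/n = 301·68/428 = 47.8224; c·n₁/n = 36·360/428 = 30.2804
Stratum 2 (Rural): n₁ = 420, n₀ = 326, n = 746; a·n₀/n = 177·326/746 = 77.3485; c·n₁/n = 103·420/746 = 57.9893
RR_MH = (47.8224 + 77.3485) / (30.2804 + 57.9893) = 125.1710 / 88.2696 = 1.41805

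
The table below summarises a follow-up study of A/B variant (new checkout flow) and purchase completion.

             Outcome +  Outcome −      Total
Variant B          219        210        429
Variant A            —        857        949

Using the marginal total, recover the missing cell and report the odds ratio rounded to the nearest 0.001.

9.714

The missing cell is in the unexposed row: 949 − 857 = 92.
So a = 219, b = 210, c = 92, d = 857.
OR = (a·d)/(b·c) = (219 × 857) / (210 × 92) = 187683 / 19320 = 9.71444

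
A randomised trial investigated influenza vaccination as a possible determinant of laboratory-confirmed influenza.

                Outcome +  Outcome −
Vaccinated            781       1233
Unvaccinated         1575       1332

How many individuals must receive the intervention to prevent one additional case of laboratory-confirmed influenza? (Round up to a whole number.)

Risk in treated group = 781/2014 = 0.38779; risk in control = 1575/2907 = 0.54180.
Absolute risk reduction = 0.54180 − 0.38779 = 0.15401
NNT = 1 / ARR = 1 / 0.15401 = 6.493 → round up → 7

7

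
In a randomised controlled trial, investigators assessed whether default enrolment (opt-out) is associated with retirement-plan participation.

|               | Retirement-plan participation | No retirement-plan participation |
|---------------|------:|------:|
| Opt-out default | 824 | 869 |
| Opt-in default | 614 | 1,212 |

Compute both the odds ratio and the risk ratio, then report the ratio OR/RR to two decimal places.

Cells: a = 824, b = 869, c = 614, d = 1212.
OR = (824·1212)/(869·614) = 998688/533566 = 1.87172
Risk in exposed = 824/1693 = 0.48671; risk in unexposed = 614/1826 = 0.33625; RR = 1.44745
OR/RR = 1.87172 / 1.44745 = 1.29312
The outcome is not rare, so the OR lies further from 1 than the RR.

1.29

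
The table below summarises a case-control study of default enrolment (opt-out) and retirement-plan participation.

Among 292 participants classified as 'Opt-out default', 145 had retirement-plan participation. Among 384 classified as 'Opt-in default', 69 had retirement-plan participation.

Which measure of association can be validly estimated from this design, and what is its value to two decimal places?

From the description: a = 145, b = 147, c = 69, d = 315.
This is a case-control study: participants were sampled on outcome status, so risks in the source population cannot be estimated directly — relative risk is not valid here. The odds ratio is the appropriate measure.
OR = (a·d)/(b·c) = (145 × 315) / (147 × 69) = 45675 / 10143 = 4.50311

4.50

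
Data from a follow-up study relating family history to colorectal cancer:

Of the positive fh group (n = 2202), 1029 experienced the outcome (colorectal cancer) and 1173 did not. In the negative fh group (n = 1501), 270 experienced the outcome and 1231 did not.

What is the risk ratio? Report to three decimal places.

From the description: a = 1029, b = 1173, c = 270, d = 1231.
Risk in exposed = 1029/2202 = 0.46730; risk in unexposed = 270/1501 = 0.17988.
RR = 0.46730 / 0.17988 = 2.59786
The risk among the exposed is 2.60 times that among the unexposed.

2.598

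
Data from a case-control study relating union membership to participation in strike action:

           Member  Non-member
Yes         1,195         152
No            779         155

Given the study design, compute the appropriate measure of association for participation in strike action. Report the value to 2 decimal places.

1.56

Reading the table with exposure as columns: a = 1195 (Member, case), b = 779 (Member, non-case), c = 152 (Non-member, case), d = 155.
This is a case-control study: participants were sampled on outcome status, so risks in the source population cannot be estimated directly — relative risk is not valid here. The odds ratio is the appropriate measure.
OR = (a·d)/(b·c) = (1195 × 155) / (779 × 152) = 185225 / 118408 = 1.56429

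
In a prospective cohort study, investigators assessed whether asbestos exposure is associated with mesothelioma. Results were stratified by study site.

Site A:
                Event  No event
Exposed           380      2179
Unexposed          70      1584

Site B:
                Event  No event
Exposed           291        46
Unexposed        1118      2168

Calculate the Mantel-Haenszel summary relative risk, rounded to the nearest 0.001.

2.820

RR_MH = Σ(aᵢ·n₀ᵢ/nᵢ) / Σ(cᵢ·n₁ᵢ/nᵢ), with n₁ᵢ = aᵢ+bᵢ (exposed), n₀ᵢ = cᵢ+dᵢ (unexposed), nᵢ = n₁ᵢ+n₀ᵢ.
Stratum 1 (Site A): n₁ = 2559, n₀ = 1654, n = 4213; a·n₀/n = 380·1654/4213 = 149.1859; c·n₁/n = 70·2559/4213 = 42.5184
Stratum 2 (Site B): n₁ = 337, n₀ = 3286, n = 3623; a·n₀/n = 291·3286/3623 = 263.9321; c·n₁/n = 1118·337/3623 = 103.9928
RR_MH = (149.1859 + 263.9321) / (42.5184 + 103.9928) = 413.1180 / 146.5112 = 2.81970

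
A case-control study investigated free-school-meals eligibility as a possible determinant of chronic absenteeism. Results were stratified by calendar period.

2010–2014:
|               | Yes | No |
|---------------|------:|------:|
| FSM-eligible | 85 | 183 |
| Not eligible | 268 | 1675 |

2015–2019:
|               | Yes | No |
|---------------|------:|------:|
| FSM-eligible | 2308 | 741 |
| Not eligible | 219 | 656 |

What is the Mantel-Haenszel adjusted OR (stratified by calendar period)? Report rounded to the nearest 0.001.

7.086

OR_MH = Σ(aᵢdᵢ/nᵢ) / Σ(bᵢcᵢ/nᵢ), where nᵢ is the stratum total.
Stratum 1 (2010–2014): n = 2211; a·d/n = 85·1675/2211 = 64.3939; b·c/n = 183·268/2211 = 22.1818
Stratum 2 (2015–2019): n = 3924; a·d/n = 2308·656/3924 = 385.8430; b·c/n = 741·219/3924 = 41.3555
OR_MH = (64.3939 + 385.8430) / (22.1818 + 41.3555) = 450.2370 / 63.5373 = 7.08618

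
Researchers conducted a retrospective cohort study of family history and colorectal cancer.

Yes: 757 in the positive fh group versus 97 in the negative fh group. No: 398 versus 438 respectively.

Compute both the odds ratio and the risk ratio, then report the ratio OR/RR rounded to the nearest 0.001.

2.376

From the description: a = 757, b = 398, c = 97, d = 438.
OR = (757·438)/(398·97) = 331566/38606 = 8.58846
Risk in exposed = 757/1155 = 0.65541; risk in unexposed = 97/535 = 0.18131; RR = 3.61490
OR/RR = 8.58846 / 3.61490 = 2.37585
The outcome is not rare, so the OR lies further from 1 than the RR.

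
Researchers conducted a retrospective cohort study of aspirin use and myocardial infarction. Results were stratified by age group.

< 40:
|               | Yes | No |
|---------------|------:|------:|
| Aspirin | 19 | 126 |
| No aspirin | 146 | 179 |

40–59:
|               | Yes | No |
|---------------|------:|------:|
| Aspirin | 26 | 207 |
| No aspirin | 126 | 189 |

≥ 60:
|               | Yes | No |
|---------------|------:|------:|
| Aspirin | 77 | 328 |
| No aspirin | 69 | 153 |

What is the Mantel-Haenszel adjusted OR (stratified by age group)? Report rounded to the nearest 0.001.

OR_MH = Σ(aᵢdᵢ/nᵢ) / Σ(bᵢcᵢ/nᵢ), where nᵢ is the stratum total.
Stratum 1 (< 40): n = 470; a·d/n = 19·179/470 = 7.2362; b·c/n = 126·146/470 = 39.1404
Stratum 2 (40–59): n = 548; a·d/n = 26·189/548 = 8.9672; b·c/n = 207·126/548 = 47.5949
Stratum 3 (≥ 60): n = 627; a·d/n = 77·153/627 = 18.7895; b·c/n = 328·69/627 = 36.0957
OR_MH = (7.2362 + 8.9672 + 18.7895) / (39.1404 + 47.5949 + 36.0957) = 34.9928 / 122.8310 = 0.28489

0.285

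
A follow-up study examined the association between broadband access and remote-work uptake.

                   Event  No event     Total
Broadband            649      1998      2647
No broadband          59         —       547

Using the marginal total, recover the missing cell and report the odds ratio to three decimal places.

2.687

The missing cell is in the unexposed row: 547 − 59 = 488.
So a = 649, b = 1998, c = 59, d = 488.
OR = (a·d)/(b·c) = (649 × 488) / (1998 × 59) = 316712 / 117882 = 2.68669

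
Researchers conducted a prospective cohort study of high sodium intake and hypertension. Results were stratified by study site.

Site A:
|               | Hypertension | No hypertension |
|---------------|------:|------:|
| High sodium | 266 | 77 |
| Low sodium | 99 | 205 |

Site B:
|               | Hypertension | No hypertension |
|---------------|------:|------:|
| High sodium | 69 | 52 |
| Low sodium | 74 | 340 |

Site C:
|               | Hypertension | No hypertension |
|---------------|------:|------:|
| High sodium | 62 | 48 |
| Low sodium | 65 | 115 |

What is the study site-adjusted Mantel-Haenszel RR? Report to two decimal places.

2.31

RR_MH = Σ(aᵢ·n₀ᵢ/nᵢ) / Σ(cᵢ·n₁ᵢ/nᵢ), with n₁ᵢ = aᵢ+bᵢ (exposed), n₀ᵢ = cᵢ+dᵢ (unexposed), nᵢ = n₁ᵢ+n₀ᵢ.
Stratum 1 (Site A): n₁ = 343, n₀ = 304, n = 647; a·n₀/n = 266·304/647 = 124.9830; c·n₁/n = 99·343/647 = 52.4838
Stratum 2 (Site B): n₁ = 121, n₀ = 414, n = 535; a·n₀/n = 69·414/535 = 53.3944; c·n₁/n = 74·121/535 = 16.7364
Stratum 3 (Site C): n₁ = 110, n₀ = 180, n = 290; a·n₀/n = 62·180/290 = 38.4828; c·n₁/n = 65·110/290 = 24.6552
RR_MH = (124.9830 + 53.3944 + 38.4828) / (52.4838 + 16.7364 + 24.6552) = 216.8601 / 93.8754 = 2.31009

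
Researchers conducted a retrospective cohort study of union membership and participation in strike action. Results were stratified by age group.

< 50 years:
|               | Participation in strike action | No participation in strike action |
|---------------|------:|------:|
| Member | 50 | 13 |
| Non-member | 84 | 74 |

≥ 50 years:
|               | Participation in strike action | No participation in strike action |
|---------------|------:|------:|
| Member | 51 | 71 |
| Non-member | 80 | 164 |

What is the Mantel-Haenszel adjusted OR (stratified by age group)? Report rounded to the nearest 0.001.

OR_MH = Σ(aᵢdᵢ/nᵢ) / Σ(bᵢcᵢ/nᵢ), where nᵢ is the stratum total.
Stratum 1 (< 50 years): n = 221; a·d/n = 50·74/221 = 16.7421; b·c/n = 13·84/221 = 4.9412
Stratum 2 (≥ 50 years): n = 366; a·d/n = 51·164/366 = 22.8525; b·c/n = 71·80/366 = 15.5191
OR_MH = (16.7421 + 22.8525) / (4.9412 + 15.5191) = 39.5945 / 20.4603 = 1.93519

1.935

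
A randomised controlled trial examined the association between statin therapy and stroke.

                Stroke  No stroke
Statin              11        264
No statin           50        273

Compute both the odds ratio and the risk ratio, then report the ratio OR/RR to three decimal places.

0.880

Cells: a = 11, b = 264, c = 50, d = 273.
OR = (11·273)/(264·50) = 3003/13200 = 0.22750
Risk in exposed = 11/275 = 0.04000; risk in unexposed = 50/323 = 0.15480; RR = 0.25840
OR/RR = 0.22750 / 0.25840 = 0.88042
The outcome is not rare, so the OR lies further from 1 than the RR.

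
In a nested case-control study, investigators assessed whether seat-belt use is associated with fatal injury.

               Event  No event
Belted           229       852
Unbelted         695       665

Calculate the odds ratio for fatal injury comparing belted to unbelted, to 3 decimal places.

0.257

Cells: a = 229, b = 852, c = 695, d = 665.
OR = (a·d)/(b·c) = (229 × 665) / (852 × 695) = 152285 / 592140 = 0.25718
Exposure is associated with lower odds of fatal injury (OR = 0.26 < 1).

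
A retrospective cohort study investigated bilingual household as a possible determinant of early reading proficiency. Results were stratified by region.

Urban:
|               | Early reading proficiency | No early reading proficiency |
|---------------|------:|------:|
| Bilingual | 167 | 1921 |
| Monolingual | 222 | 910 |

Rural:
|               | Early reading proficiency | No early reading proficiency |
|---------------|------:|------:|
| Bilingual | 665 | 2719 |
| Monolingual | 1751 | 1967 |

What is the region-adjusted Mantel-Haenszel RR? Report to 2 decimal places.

0.42

RR_MH = Σ(aᵢ·n₀ᵢ/nᵢ) / Σ(cᵢ·n₁ᵢ/nᵢ), with n₁ᵢ = aᵢ+bᵢ (exposed), n₀ᵢ = cᵢ+dᵢ (unexposed), nᵢ = n₁ᵢ+n₀ᵢ.
Stratum 1 (Urban): n₁ = 2088, n₀ = 1132, n = 3220; a·n₀/n = 167·1132/3220 = 58.7093; c·n₁/n = 222·2088/3220 = 143.9553
Stratum 2 (Rural): n₁ = 3384, n₀ = 3718, n = 7102; a·n₀/n = 665·3718/7102 = 348.1371; c·n₁/n = 1751·3384/7102 = 834.3261
RR_MH = (58.7093 + 348.1371) / (143.9553 + 834.3261) = 406.8465 / 978.2814 = 0.41588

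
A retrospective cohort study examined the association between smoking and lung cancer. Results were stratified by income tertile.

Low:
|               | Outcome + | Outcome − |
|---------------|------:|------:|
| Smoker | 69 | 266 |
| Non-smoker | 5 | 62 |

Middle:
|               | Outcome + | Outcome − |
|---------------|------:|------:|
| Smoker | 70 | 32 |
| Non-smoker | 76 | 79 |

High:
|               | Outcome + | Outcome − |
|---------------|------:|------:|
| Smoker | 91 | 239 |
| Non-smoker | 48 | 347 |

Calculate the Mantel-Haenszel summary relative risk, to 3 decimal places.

1.839

RR_MH = Σ(aᵢ·n₀ᵢ/nᵢ) / Σ(cᵢ·n₁ᵢ/nᵢ), with n₁ᵢ = aᵢ+bᵢ (exposed), n₀ᵢ = cᵢ+dᵢ (unexposed), nᵢ = n₁ᵢ+n₀ᵢ.
Stratum 1 (Low): n₁ = 335, n₀ = 67, n = 402; a·n₀/n = 69·67/402 = 11.5000; c·n₁/n = 5·335/402 = 4.1667
Stratum 2 (Middle): n₁ = 102, n₀ = 155, n = 257; a·n₀/n = 70·155/257 = 42.2179; c·n₁/n = 76·102/257 = 30.1634
Stratum 3 (High): n₁ = 330, n₀ = 395, n = 725; a·n₀/n = 91·395/725 = 49.5793; c·n₁/n = 48·330/725 = 21.8483
RR_MH = (11.5000 + 42.2179 + 49.5793) / (4.1667 + 30.1634 + 21.8483) = 103.2972 / 56.1784 = 1.83874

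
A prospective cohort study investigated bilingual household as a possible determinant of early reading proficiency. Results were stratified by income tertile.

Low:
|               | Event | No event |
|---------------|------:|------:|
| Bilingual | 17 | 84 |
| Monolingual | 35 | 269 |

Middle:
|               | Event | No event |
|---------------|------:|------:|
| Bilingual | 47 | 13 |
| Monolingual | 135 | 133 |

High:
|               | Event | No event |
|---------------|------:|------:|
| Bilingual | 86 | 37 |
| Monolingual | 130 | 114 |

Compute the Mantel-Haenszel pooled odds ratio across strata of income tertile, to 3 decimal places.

OR_MH = Σ(aᵢdᵢ/nᵢ) / Σ(bᵢcᵢ/nᵢ), where nᵢ is the stratum total.
Stratum 1 (Low): n = 405; a·d/n = 17·269/405 = 11.2914; b·c/n = 84·35/405 = 7.2593
Stratum 2 (Middle): n = 328; a·d/n = 47·133/328 = 19.0579; b·c/n = 13·135/328 = 5.3506
Stratum 3 (High): n = 367; a·d/n = 86·114/367 = 26.7139; b·c/n = 37·130/367 = 13.1063
OR_MH = (11.2914 + 19.0579 + 26.7139) / (7.2593 + 5.3506 + 13.1063) = 57.0632 / 25.7161 = 2.21896

2.219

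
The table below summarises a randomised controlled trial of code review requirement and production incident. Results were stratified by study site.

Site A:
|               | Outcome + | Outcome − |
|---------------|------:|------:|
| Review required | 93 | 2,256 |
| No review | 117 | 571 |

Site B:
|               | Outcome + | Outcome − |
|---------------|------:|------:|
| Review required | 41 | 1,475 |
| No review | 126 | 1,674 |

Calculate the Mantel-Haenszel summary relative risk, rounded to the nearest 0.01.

0.29

RR_MH = Σ(aᵢ·n₀ᵢ/nᵢ) / Σ(cᵢ·n₁ᵢ/nᵢ), with n₁ᵢ = aᵢ+bᵢ (exposed), n₀ᵢ = cᵢ+dᵢ (unexposed), nᵢ = n₁ᵢ+n₀ᵢ.
Stratum 1 (Site A): n₁ = 2349, n₀ = 688, n = 3037; a·n₀/n = 93·688/3037 = 21.0682; c·n₁/n = 117·2349/3037 = 90.4949
Stratum 2 (Site B): n₁ = 1516, n₀ = 1800, n = 3316; a·n₀/n = 41·1800/3316 = 22.2557; c·n₁/n = 126·1516/3316 = 57.6043
RR_MH = (21.0682 + 22.2557) / (90.4949 + 57.6043) = 43.3239 / 148.0992 = 0.29253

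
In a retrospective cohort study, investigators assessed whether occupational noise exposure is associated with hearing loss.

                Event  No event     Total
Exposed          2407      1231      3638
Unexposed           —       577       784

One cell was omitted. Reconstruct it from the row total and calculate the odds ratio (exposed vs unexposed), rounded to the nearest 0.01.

5.45

The missing cell is in the unexposed row: 784 − 577 = 207.
So a = 2407, b = 1231, c = 207, d = 577.
OR = (a·d)/(b·c) = (2407 × 577) / (1231 × 207) = 1388839 / 254817 = 5.45034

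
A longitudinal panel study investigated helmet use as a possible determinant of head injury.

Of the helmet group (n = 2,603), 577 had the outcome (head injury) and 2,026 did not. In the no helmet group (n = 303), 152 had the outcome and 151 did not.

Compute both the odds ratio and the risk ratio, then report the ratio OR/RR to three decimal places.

0.640

From the description: a = 577, b = 2026, c = 152, d = 151.
OR = (577·151)/(2026·152) = 87127/307952 = 0.28292
Risk in exposed = 577/2603 = 0.22167; risk in unexposed = 152/303 = 0.50165; RR = 0.44188
OR/RR = 0.28292 / 0.44188 = 0.64028
The outcome is not rare, so the OR lies further from 1 than the RR.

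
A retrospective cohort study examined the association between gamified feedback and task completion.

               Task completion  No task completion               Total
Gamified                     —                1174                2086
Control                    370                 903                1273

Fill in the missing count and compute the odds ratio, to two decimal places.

1.90

The missing cell is in the exposed row: 2086 − 1174 = 912.
So a = 912, b = 1174, c = 370, d = 903.
OR = (a·d)/(b·c) = (912 × 903) / (1174 × 370) = 823536 / 434380 = 1.89589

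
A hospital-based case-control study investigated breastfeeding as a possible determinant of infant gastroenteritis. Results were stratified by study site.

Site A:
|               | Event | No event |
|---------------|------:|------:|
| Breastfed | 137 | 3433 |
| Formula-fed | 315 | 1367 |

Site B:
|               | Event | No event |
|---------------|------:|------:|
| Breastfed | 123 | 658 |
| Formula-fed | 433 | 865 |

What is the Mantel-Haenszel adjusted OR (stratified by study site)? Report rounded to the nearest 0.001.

OR_MH = Σ(aᵢdᵢ/nᵢ) / Σ(bᵢcᵢ/nᵢ), where nᵢ is the stratum total.
Stratum 1 (Site A): n = 5252; a·d/n = 137·1367/5252 = 35.6586; b·c/n = 3433·315/5252 = 205.9016
Stratum 2 (Site B): n = 2079; a·d/n = 123·865/2079 = 51.1760; b·c/n = 658·433/2079 = 137.0438
OR_MH = (35.6586 + 51.1760) / (205.9016 + 137.0438) = 86.8347 / 342.9453 = 0.25320

0.253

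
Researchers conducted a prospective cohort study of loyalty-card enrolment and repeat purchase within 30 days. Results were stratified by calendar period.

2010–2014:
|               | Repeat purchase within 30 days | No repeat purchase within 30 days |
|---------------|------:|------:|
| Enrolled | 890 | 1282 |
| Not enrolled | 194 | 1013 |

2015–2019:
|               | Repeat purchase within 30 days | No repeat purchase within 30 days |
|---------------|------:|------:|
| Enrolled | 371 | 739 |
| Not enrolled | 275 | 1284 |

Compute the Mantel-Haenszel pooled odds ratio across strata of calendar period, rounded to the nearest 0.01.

OR_MH = Σ(aᵢdᵢ/nᵢ) / Σ(bᵢcᵢ/nᵢ), where nᵢ is the stratum total.
Stratum 1 (2010–2014): n = 3379; a·d/n = 890·1013/3379 = 266.8156; b·c/n = 1282·194/3379 = 73.6040
Stratum 2 (2015–2019): n = 2669; a·d/n = 371·1284/2669 = 178.4803; b·c/n = 739·275/2669 = 76.1428
OR_MH = (266.8156 + 178.4803) / (73.6040 + 76.1428) = 445.2960 / 149.7468 = 2.97366

2.97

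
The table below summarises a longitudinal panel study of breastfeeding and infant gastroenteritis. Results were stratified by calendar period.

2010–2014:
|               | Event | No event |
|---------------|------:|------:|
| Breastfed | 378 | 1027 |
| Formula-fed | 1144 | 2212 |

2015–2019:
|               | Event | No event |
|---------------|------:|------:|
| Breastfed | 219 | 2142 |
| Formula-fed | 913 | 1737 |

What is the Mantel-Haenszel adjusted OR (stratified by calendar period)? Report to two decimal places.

0.39

OR_MH = Σ(aᵢdᵢ/nᵢ) / Σ(bᵢcᵢ/nᵢ), where nᵢ is the stratum total.
Stratum 1 (2010–2014): n = 4761; a·d/n = 378·2212/4761 = 175.6219; b·c/n = 1027·1144/4761 = 246.7734
Stratum 2 (2015–2019): n = 5011; a·d/n = 219·1737/5011 = 75.9136; b·c/n = 2142·913/5011 = 390.2706
OR_MH = (175.6219 + 75.9136) / (246.7734 + 390.2706) = 251.5355 / 637.0440 = 0.39485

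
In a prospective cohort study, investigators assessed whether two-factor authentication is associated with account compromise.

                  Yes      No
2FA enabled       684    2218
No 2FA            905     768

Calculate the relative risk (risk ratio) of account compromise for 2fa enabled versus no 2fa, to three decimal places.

Cells: a = 684, b = 2218, c = 905, d = 768.
Risk in exposed = 684/2902 = 0.23570; risk in unexposed = 905/1673 = 0.54094.
RR = 0.23570 / 0.54094 = 0.43572
The risk is 56% lower among the exposed than among the unexposed.

0.436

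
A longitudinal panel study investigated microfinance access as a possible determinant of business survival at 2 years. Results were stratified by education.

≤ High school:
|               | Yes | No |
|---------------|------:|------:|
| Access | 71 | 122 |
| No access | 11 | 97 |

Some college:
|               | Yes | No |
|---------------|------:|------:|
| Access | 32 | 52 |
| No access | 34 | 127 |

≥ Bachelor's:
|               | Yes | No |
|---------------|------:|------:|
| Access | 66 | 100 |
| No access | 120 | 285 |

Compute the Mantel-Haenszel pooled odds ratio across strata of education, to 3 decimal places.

OR_MH = Σ(aᵢdᵢ/nᵢ) / Σ(bᵢcᵢ/nᵢ), where nᵢ is the stratum total.
Stratum 1 (≤ High school): n = 301; a·d/n = 71·97/301 = 22.8804; b·c/n = 122·11/301 = 4.4585
Stratum 2 (Some college): n = 245; a·d/n = 32·127/245 = 16.5878; b·c/n = 52·34/245 = 7.2163
Stratum 3 (≥ Bachelor's): n = 571; a·d/n = 66·285/571 = 32.9422; b·c/n = 100·120/571 = 21.0158
OR_MH = (22.8804 + 16.5878 + 32.9422) / (4.4585 + 7.2163 + 21.0158) = 72.4104 / 32.6906 = 2.21502

2.215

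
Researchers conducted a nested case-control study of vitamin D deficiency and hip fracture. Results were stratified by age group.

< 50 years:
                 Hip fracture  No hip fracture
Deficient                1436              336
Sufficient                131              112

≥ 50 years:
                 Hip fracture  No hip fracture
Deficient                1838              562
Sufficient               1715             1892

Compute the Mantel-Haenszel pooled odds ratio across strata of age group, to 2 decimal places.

OR_MH = Σ(aᵢdᵢ/nᵢ) / Σ(bᵢcᵢ/nᵢ), where nᵢ is the stratum total.
Stratum 1 (< 50 years): n = 2015; a·d/n = 1436·112/2015 = 79.8174; b·c/n = 336·131/2015 = 21.8442
Stratum 2 (≥ 50 years): n = 6007; a·d/n = 1838·1892/6007 = 578.9073; b·c/n = 562·1715/6007 = 160.4511
OR_MH = (79.8174 + 578.9073) / (21.8442 + 160.4511) = 658.7246 / 182.2953 = 3.61350

3.61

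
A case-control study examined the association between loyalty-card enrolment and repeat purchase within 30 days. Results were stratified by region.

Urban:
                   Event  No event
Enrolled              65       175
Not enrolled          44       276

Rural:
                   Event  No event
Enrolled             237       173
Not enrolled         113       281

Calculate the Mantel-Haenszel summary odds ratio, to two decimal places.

3.02

OR_MH = Σ(aᵢdᵢ/nᵢ) / Σ(bᵢcᵢ/nᵢ), where nᵢ is the stratum total.
Stratum 1 (Urban): n = 560; a·d/n = 65·276/560 = 32.0357; b·c/n = 175·44/560 = 13.7500
Stratum 2 (Rural): n = 804; a·d/n = 237·281/804 = 82.8321; b·c/n = 173·113/804 = 24.3147
OR_MH = (32.0357 + 82.8321) / (13.7500 + 24.3147) = 114.8678 / 38.0647 = 3.01770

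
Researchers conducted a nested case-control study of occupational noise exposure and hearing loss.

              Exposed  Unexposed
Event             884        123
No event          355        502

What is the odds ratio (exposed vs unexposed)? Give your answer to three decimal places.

10.163

Reading the table with exposure as columns: a = 884 (Exposed, case), b = 355 (Exposed, non-case), c = 123 (Unexposed, case), d = 502.
OR = (a·d)/(b·c) = (884 × 502) / (355 × 123) = 443768 / 43665 = 10.16301
The odds of hearing loss are about 10.16 times as high in the exposed group.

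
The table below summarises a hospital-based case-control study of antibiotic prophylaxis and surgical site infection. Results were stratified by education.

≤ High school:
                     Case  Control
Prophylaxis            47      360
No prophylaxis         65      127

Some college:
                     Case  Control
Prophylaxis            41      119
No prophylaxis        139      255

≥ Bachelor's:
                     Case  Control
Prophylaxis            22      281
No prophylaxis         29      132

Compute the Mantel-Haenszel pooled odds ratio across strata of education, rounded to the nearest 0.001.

OR_MH = Σ(aᵢdᵢ/nᵢ) / Σ(bᵢcᵢ/nᵢ), where nᵢ is the stratum total.
Stratum 1 (≤ High school): n = 599; a·d/n = 47·127/599 = 9.9649; b·c/n = 360·65/599 = 39.0651
Stratum 2 (Some college): n = 554; a·d/n = 41·255/554 = 18.8718; b·c/n = 119·139/554 = 29.8574
Stratum 3 (≥ Bachelor's): n = 464; a·d/n = 22·132/464 = 6.2586; b·c/n = 281·29/464 = 17.5625
OR_MH = (9.9649 + 18.8718 + 6.2586) / (39.0651 + 29.8574 + 17.5625) = 35.0954 / 86.4850 = 0.40580

0.406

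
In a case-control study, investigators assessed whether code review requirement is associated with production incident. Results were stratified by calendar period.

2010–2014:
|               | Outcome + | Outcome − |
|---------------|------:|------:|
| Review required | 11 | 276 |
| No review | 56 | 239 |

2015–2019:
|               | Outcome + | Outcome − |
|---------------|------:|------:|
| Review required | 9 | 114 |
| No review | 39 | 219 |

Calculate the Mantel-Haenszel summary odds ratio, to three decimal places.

0.254

OR_MH = Σ(aᵢdᵢ/nᵢ) / Σ(bᵢcᵢ/nᵢ), where nᵢ is the stratum total.
Stratum 1 (2010–2014): n = 582; a·d/n = 11·239/582 = 4.5172; b·c/n = 276·56/582 = 26.5567
Stratum 2 (2015–2019): n = 381; a·d/n = 9·219/381 = 5.1732; b·c/n = 114·39/381 = 11.6693
OR_MH = (4.5172 + 5.1732) / (26.5567 + 11.6693) = 9.6904 / 38.2260 = 0.25350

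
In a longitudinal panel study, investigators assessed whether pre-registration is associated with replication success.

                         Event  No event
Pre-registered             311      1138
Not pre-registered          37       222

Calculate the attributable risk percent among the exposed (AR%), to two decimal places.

Cells: a = 311, b = 1138, c = 37, d = 222.
Risk in exposed = 311/1449 = 0.21463; risk in unexposed = 37/259 = 0.14286.
RR = 0.21463/0.14286 = 1.50242
AR% = (RR − 1)/RR × 100 = (1.50242 − 1)/1.50242 × 100 = 33.4405%

33.44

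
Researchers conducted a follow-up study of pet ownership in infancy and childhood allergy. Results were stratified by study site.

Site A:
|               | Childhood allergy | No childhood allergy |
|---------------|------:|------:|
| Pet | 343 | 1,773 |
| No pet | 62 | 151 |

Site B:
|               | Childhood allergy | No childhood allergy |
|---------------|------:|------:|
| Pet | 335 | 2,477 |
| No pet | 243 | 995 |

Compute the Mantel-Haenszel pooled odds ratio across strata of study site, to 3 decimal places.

OR_MH = Σ(aᵢdᵢ/nᵢ) / Σ(bᵢcᵢ/nᵢ), where nᵢ is the stratum total.
Stratum 1 (Site A): n = 2329; a·d/n = 343·151/2329 = 22.2383; b·c/n = 1773·62/2329 = 47.1988
Stratum 2 (Site B): n = 4050; a·d/n = 335·995/4050 = 82.3025; b·c/n = 2477·243/4050 = 148.6200
OR_MH = (22.2383 + 82.3025) / (47.1988 + 148.6200) = 104.5408 / 195.8188 = 0.53386

0.534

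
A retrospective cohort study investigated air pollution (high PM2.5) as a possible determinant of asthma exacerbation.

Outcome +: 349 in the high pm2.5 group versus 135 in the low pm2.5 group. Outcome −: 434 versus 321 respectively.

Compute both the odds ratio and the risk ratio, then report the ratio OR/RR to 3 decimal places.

From the description: a = 349, b = 434, c = 135, d = 321.
OR = (349·321)/(434·135) = 112029/58590 = 1.91208
Risk in exposed = 349/783 = 0.44572; risk in unexposed = 135/456 = 0.29605; RR = 1.50555
OR/RR = 1.91208 / 1.50555 = 1.27002
The outcome is not rare, so the OR lies further from 1 than the RR.

1.270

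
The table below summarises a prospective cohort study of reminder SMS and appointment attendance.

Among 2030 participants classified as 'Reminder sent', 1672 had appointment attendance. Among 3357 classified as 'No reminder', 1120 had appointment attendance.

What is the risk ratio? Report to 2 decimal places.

2.47

From the description: a = 1672, b = 358, c = 1120, d = 2237.
Risk in exposed = 1672/2030 = 0.82365; risk in unexposed = 1120/3357 = 0.33363.
RR = 0.82365 / 0.33363 = 2.46873
The risk among the exposed is 2.47 times that among the unexposed.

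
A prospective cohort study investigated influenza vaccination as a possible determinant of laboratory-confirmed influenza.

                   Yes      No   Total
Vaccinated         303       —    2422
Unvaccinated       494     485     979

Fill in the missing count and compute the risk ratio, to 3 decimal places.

0.248

The missing cell is in the exposed row: 2422 − 303 = 2119.
So a = 303, b = 2119, c = 494, d = 485.
RR = [a/(a+b)] / [c/(c+d)] = (303/2422) / (494/979) = 0.12510/0.50460 = 0.24793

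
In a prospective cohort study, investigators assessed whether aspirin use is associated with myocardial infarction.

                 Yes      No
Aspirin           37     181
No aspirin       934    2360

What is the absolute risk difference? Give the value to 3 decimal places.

-0.114

Cells: a = 37, b = 181, c = 934, d = 2360.
Risk in exposed = 37/218 = 0.169725; risk in unexposed = 934/3294 = 0.283546.
Risk difference = 0.169725 − 0.283546 = -0.113821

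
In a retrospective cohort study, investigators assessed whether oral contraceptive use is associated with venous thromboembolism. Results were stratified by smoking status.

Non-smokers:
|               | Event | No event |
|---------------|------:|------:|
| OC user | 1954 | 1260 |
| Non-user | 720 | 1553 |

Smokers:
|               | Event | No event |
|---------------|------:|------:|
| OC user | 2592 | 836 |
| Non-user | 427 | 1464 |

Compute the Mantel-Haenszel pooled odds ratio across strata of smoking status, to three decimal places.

OR_MH = Σ(aᵢdᵢ/nᵢ) / Σ(bᵢcᵢ/nᵢ), where nᵢ is the stratum total.
Stratum 1 (Non-smokers): n = 5487; a·d/n = 1954·1553/5487 = 553.0457; b·c/n = 1260·720/5487 = 165.3362
Stratum 2 (Smokers): n = 5319; a·d/n = 2592·1464/5319 = 713.4213; b·c/n = 836·427/5319 = 67.1126
OR_MH = (553.0457 + 713.4213) / (165.3362 + 67.1126) = 1266.4671 / 232.4489 = 5.44837

5.448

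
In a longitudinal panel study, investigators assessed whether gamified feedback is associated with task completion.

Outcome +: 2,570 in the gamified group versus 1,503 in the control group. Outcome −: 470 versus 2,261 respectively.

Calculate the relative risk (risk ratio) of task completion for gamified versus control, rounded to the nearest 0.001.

2.117

From the description: a = 2570, b = 470, c = 1503, d = 2261.
Risk in exposed = 2570/3040 = 0.84539; risk in unexposed = 1503/3764 = 0.39931.
RR = 0.84539 / 0.39931 = 2.11714
The risk among the exposed is 2.12 times that among the unexposed.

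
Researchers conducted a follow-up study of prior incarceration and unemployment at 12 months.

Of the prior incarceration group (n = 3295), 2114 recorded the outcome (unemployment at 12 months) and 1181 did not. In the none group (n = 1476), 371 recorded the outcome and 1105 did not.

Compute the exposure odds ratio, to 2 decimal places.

5.33

From the description: a = 2114, b = 1181, c = 371, d = 1105.
OR = (a·d)/(b·c) = (2114 × 1105) / (1181 × 371) = 2335970 / 438151 = 5.33143
The odds of unemployment at 12 months are about 5.33 times as high in the prior incarceration group.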